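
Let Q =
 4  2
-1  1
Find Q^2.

[[14, 10], [-5, -1]]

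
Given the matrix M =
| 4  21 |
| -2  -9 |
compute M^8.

tr M = -5 and det M = 6, so the characteristic polynomial is λ² − (-5)λ + (6) with roots -2 and -3.
Eigenvectors give P = [[7, -3], [-2, 1]] with P⁻¹ = [[1, 3], [2, 7]], and M = P·diag(-2, -3)·P⁻¹.
Then M^8 = P·diag(256, 6561)·P⁻¹ = [[1792, -19683], [-512, 6561]] · [[1, 3], [2, 7]] = [[-37574, -132405], [12610, 44391]].

[[-37574, -132405], [12610, 44391]]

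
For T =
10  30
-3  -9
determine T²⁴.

[[10, 30], [-3, -9]]

T² = T (a projection; rank 1, trace 1), so T²⁴ = T.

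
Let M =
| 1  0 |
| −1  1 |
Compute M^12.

[[1, 0], [−12, 1]]

M = I + N where N = [[0, 0], [−1, 0]] is strictly lower-triangular, so N^2 = 0.
(I + N)^12 = I + 12·N = [[1, 0], [−12, 1]].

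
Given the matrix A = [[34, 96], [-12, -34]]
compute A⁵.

[[544, 1536], [-192, -544]]

tr A = 0 and det A = -4, so the characteristic polynomial is λ² − (0)λ + (-4) with roots -2 and 2.
Eigenvectors give P = [[-8, -3], [3, 1]] with P⁻¹ = [[1, 3], [-3, -8]], and A = P·diag(-2, 2)·P⁻¹.
Then A⁵ = P·diag(-32, 32)·P⁻¹ = [[256, -96], [-96, 32]] · [[1, 3], [-3, -8]] = [[544, 1536], [-192, -544]].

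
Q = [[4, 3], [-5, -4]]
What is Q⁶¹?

[[4, 3], [-5, -4]]

Q² = I (check: tr Q = 0 and det Q = -1), so Q⁶¹ = Q since 61 is odd.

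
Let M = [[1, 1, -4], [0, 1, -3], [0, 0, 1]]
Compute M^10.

M = I + N where N = [[0, 1, -4], [0, 0, -3], [0, 0, 0]] is strictly upper-triangular, so N^3 = 0.
(I + N)^10 = I + 10·N + 45·N^2 = [[1, 10, -175], [0, 1, -30], [0, 0, 1]].

[[1, 10, -175], [0, 1, -30], [0, 0, 1]]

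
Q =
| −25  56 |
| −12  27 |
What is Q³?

tr Q = 2 and det Q = −3, so the characteristic polynomial is λ² − (2)λ + (−3) with roots −1 and 3.
Eigenvectors give P = [[7, 2], [3, 1]] with P⁻¹ = [[1, −2], [−3, 7]], and Q = P·diag(−1, 3)·P⁻¹.
Then Q³ = P·diag(−1, 27)·P⁻¹ = [[−7, 54], [−3, 27]] · [[1, −2], [−3, 7]] = [[−169, 392], [−84, 195]].

[[−169, 392], [−84, 195]]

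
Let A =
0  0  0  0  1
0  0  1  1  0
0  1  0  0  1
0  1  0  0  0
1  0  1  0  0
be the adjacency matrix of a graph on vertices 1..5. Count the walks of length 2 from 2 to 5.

1

The number of length-2 walks from vertex 2 to vertex 5 is entry (2,5) of A², where A is the adjacency matrix.
A² = [[1, 0, 1, 0, 0], [0, 2, 0, 0, 1], [1, 0, 2, 1, 0], [0, 0, 1, 1, 0], [0, 1, 0, 0, 2]]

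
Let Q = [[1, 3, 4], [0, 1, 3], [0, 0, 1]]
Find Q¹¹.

Q = I + N where N = [[0, 3, 4], [0, 0, 3], [0, 0, 0]] is strictly upper-triangular, so N³ = 0.
(I + N)¹¹ = I + 11·N + 55·N² = [[1, 33, 539], [0, 1, 33], [0, 0, 1]].

[[1, 33, 539], [0, 1, 33], [0, 0, 1]]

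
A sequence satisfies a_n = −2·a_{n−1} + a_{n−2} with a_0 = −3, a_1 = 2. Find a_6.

With companion matrix C = [[−2, 1], [1, 0]], [a_n, a_{n−1}]ᵀ = C·[a_{n−1}, a_{n−2}]ᵀ, so [a_6, a_5]ᵀ = C^5·[a_1, a_0]ᵀ.
C^5 = [[−70, 29], [29, −12]], giving [a_6, a_5]ᵀ = [[−227], [94]].

−227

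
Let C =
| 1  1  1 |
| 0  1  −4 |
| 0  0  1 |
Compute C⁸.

[[1, 8, −104], [0, 1, −32], [0, 0, 1]]

C = I + N where N = [[0, 1, 1], [0, 0, −4], [0, 0, 0]] is strictly upper-triangular, so N³ = 0.
(I + N)⁸ = I + 8·N + 28·N² = [[1, 8, −104], [0, 1, −32], [0, 0, 1]].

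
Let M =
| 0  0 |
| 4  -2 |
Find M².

[[0, 0], [-8, 4]]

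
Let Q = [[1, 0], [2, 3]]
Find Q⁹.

tr Q = 4 and det Q = 3, so the characteristic polynomial is λ² − (4)λ + (3) with roots 1 and 3.
Eigenvectors give P = [[1, 0], [-1, 1]] with P⁻¹ = [[1, 0], [1, 1]], and Q = P·diag(1, 3)·P⁻¹.
Then Q⁹ = P·diag(1, 19683)·P⁻¹ = [[1, 0], [-1, 19683]] · [[1, 0], [1, 1]] = [[1, 0], [19682, 19683]].

[[1, 0], [19682, 19683]]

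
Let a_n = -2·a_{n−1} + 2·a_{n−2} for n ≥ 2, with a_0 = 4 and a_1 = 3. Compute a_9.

176

With companion matrix T = [[-2, 2], [1, 0]], [a_n, a_{n−1}]ᵀ = T·[a_{n−1}, a_{n−2}]ᵀ, so [a_9, a_8]ᵀ = T^8·[a_1, a_0]ᵀ.
T^8 = [[2448, -1792], [-896, 656]], giving [a_9, a_8]ᵀ = [[176], [-64]].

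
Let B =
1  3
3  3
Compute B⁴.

[[244, 336], [336, 468]]

B² = [[10, 12], [12, 18]]
B³ = [[46, 66], [66, 90]]
B⁴ = [[244, 336], [336, 468]]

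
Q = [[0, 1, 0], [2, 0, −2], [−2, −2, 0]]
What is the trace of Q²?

12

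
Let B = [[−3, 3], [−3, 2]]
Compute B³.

[[9, −6], [6, −1]]

B² = [[0, −3], [3, −5]]
B³ = [[9, −6], [6, −1]]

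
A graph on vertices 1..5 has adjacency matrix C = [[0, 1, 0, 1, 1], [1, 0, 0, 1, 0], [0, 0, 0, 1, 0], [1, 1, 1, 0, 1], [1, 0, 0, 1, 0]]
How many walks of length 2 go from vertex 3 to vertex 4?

The number of length-2 walks from vertex 3 to vertex 4 is entry (3,4) of C^2, where C is the adjacency matrix.
C^2 = [[3, 1, 1, 2, 1], [1, 2, 1, 1, 2], [1, 1, 1, 0, 1], [2, 1, 0, 4, 1], [1, 2, 1, 1, 2]]

0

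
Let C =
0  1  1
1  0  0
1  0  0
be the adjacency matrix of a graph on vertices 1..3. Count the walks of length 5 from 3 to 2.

The number of length-5 walks from vertex 3 to vertex 2 is entry (3,2) of C⁵, where C is the adjacency matrix.
C² = [[2, 0, 0], [0, 1, 1], [0, 1, 1]]
C³ = [[0, 2, 2], [2, 0, 0], [2, 0, 0]]
C⁴ = [[4, 0, 0], [0, 2, 2], [0, 2, 2]]
C⁵ = [[0, 4, 4], [4, 0, 0], [4, 0, 0]]

0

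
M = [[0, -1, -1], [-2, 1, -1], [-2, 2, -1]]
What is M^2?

[[4, -3, 2], [0, 1, 2], [-2, 2, 1]]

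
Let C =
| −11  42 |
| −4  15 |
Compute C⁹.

tr C = 4 and det C = 3, so the characteristic polynomial is λ² − (4)λ + (3) with roots 3 and 1.
Eigenvectors give P = [[3, 7], [1, 2]] with P⁻¹ = [[−2, 7], [1, −3]], and C = P·diag(3, 1)·P⁻¹.
Then C⁹ = P·diag(19683, 1)·P⁻¹ = [[59049, 7], [19683, 2]] · [[−2, 7], [1, −3]] = [[−118091, 413322], [−39364, 137775]].

[[−118091, 413322], [−39364, 137775]]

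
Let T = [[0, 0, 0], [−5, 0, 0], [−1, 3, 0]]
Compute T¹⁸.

[[0, 0, 0], [0, 0, 0], [0, 0, 0]]

T is strictly triangular, hence nilpotent: T³ = 0, so T¹⁸ = 0.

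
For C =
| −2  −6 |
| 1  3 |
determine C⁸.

[[−2, −6], [1, 3]]

C² = C (a projection; rank 1, trace 1), so C⁸ = C.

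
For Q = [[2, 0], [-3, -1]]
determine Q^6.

tr Q = 1 and det Q = -2, so the characteristic polynomial is λ² − (1)λ + (-2) with roots -1 and 2.
Eigenvectors give P = [[0, -1], [1, 1]] with P⁻¹ = [[1, 1], [-1, 0]], and Q = P·diag(-1, 2)·P⁻¹.
Then Q^6 = P·diag(1, 64)·P⁻¹ = [[0, -64], [1, 64]] · [[1, 1], [-1, 0]] = [[64, 0], [-63, 1]].

[[64, 0], [-63, 1]]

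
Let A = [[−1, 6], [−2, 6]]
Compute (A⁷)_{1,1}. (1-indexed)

tr A = 5 and det A = 6, so the characteristic polynomial is λ² − (5)λ + (6) with roots 2 and 3.
Eigenvectors give P = [[−2, 3], [−1, 2]] with P⁻¹ = [[−2, 3], [−1, 2]], and A = P·diag(2, 3)·P⁻¹.
Then A⁷ = P·diag(128, 2187)·P⁻¹ = [[−256, 6561], [−128, 4374]] · [[−2, 3], [−1, 2]] = [[−6049, 12354], [−4118, 8364]].

−6049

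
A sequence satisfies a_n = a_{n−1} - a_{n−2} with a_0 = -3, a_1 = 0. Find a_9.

With companion matrix A = [[1, -1], [1, 0]], [a_n, a_{n−1}]ᵀ = A·[a_{n−1}, a_{n−2}]ᵀ, so [a_9, a_8]ᵀ = A^8·[a_1, a_0]ᵀ.
A^8 = [[0, -1], [1, -1]], giving [a_9, a_8]ᵀ = [[3], [3]].

3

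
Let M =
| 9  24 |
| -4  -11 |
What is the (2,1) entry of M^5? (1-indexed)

-244

tr M = -2 and det M = -3, so the characteristic polynomial is λ² − (-2)λ + (-3) with roots -3 and 1.
Eigenvectors give P = [[-2, 3], [1, -1]] with P⁻¹ = [[1, 3], [1, 2]], and M = P·diag(-3, 1)·P⁻¹.
Then M^5 = P·diag(-243, 1)·P⁻¹ = [[486, 3], [-243, -1]] · [[1, 3], [1, 2]] = [[489, 1464], [-244, -731]].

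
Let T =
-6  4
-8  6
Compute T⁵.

tr T = 0 and det T = -4, so the characteristic polynomial is λ² − (0)λ + (-4) with roots 2 and -2.
Eigenvectors give P = [[-1, 1], [-2, 1]] with P⁻¹ = [[1, -1], [2, -1]], and T = P·diag(2, -2)·P⁻¹.
Then T⁵ = P·diag(32, -32)·P⁻¹ = [[-32, -32], [-64, -32]] · [[1, -1], [2, -1]] = [[-96, 64], [-128, 96]].

[[-96, 64], [-128, 96]]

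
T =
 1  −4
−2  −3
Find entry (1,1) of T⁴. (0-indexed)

321

T² = [[9, 8], [4, 17]]
T³ = [[−7, −60], [−30, −67]]
T⁴ = [[113, 208], [104, 321]]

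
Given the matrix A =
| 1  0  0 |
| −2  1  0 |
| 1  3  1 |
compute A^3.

A = I + N where N = [[0, 0, 0], [−2, 0, 0], [1, 3, 0]] is strictly lower-triangular, so N^3 = 0.
(I + N)^3 = I + 3·N + 3·N^2 = [[1, 0, 0], [−6, 1, 0], [−15, 9, 1]].

[[1, 0, 0], [−6, 1, 0], [−15, 9, 1]]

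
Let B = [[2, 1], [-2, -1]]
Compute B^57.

[[2, 1], [-2, -1]]

B² = B (a projection; rank 1, trace 1), so B^57 = B.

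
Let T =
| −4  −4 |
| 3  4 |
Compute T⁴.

T² = [[4, 0], [0, 4]]
T³ = [[−16, −16], [12, 16]]
T⁴ = [[16, 0], [0, 16]]

[[16, 0], [0, 16]]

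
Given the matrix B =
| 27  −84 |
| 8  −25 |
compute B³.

[[195, −588], [56, −169]]

tr B = 2 and det B = −3, so the characteristic polynomial is λ² − (2)λ + (−3) with roots −1 and 3.
Eigenvectors give P = [[3, 7], [1, 2]] with P⁻¹ = [[−2, 7], [1, −3]], and B = P·diag(−1, 3)·P⁻¹.
Then B³ = P·diag(−1, 27)·P⁻¹ = [[−3, 189], [−1, 54]] · [[−2, 7], [1, −3]] = [[195, −588], [56, −169]].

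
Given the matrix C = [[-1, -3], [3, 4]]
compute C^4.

C^2 = [[-8, -9], [9, 7]]
C^3 = [[-19, -12], [12, 1]]
C^4 = [[-17, 9], [-9, -32]]

[[-17, 9], [-9, -32]]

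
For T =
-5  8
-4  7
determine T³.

tr T = 2 and det T = -3, so the characteristic polynomial is λ² − (2)λ + (-3) with roots 3 and -1.
Eigenvectors give P = [[1, 2], [1, 1]] with P⁻¹ = [[-1, 2], [1, -1]], and T = P·diag(3, -1)·P⁻¹.
Then T³ = P·diag(27, -1)·P⁻¹ = [[27, -2], [27, -1]] · [[-1, 2], [1, -1]] = [[-29, 56], [-28, 55]].

[[-29, 56], [-28, 55]]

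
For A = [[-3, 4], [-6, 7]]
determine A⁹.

tr A = 4 and det A = 3, so the characteristic polynomial is λ² − (4)λ + (3) with roots 3 and 1.
Eigenvectors give P = [[-2, 1], [-3, 1]] with P⁻¹ = [[1, -1], [3, -2]], and A = P·diag(3, 1)·P⁻¹.
Then A⁹ = P·diag(19683, 1)·P⁻¹ = [[-39366, 1], [-59049, 1]] · [[1, -1], [3, -2]] = [[-39363, 39364], [-59046, 59047]].

[[-39363, 39364], [-59046, 59047]]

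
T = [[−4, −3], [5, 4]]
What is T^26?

[[1, 0], [0, 1]]

T² = I (check: tr T = 0 and det T = −1), so T^26 = I since 26 is even.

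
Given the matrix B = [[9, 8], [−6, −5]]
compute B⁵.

[[969, 968], [−726, −725]]

tr B = 4 and det B = 3, so the characteristic polynomial is λ² − (4)λ + (3) with roots 1 and 3.
Eigenvectors give P = [[−1, 4], [1, −3]] with P⁻¹ = [[3, 4], [1, 1]], and B = P·diag(1, 3)·P⁻¹.
Then B⁵ = P·diag(1, 243)·P⁻¹ = [[−1, 972], [1, −729]] · [[3, 4], [1, 1]] = [[969, 968], [−726, −725]].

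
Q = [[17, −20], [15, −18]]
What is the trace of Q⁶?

793

tr Q = −1 and det Q = −6, so the characteristic polynomial is λ² − (−1)λ + (−6) with roots −3 and 2.
Eigenvectors give P = [[1, 4], [1, 3]] with P⁻¹ = [[−3, 4], [1, −1]], and Q = P·diag(−3, 2)·P⁻¹.
Then Q⁶ = P·diag(729, 64)·P⁻¹ = [[729, 256], [729, 192]] · [[−3, 4], [1, −1]] = [[−1931, 2660], [−1995, 2724]].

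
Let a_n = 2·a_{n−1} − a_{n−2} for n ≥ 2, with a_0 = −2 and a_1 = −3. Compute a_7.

With companion matrix C = [[2, −1], [1, 0]], [a_n, a_{n−1}]ᵀ = C·[a_{n−1}, a_{n−2}]ᵀ, so [a_7, a_6]ᵀ = C⁶·[a_1, a_0]ᵀ.
C⁶ = [[7, −6], [6, −5]], giving [a_7, a_6]ᵀ = [[−9], [−8]].

−9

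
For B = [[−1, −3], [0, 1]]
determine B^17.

B² = I (check: tr B = 0 and det B = −1), so B^17 = B since 17 is odd.

[[−1, −3], [0, 1]]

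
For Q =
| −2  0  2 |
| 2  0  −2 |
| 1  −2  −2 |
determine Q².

[[6, −4, −8], [−6, 4, 8], [−8, 4, 10]]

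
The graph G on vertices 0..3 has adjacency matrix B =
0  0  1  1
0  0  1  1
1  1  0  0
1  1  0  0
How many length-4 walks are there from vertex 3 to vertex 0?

The number of length-4 walks from vertex 3 to vertex 0 is entry (3,0) of B⁴, where B is the adjacency matrix.
B² = [[2, 2, 0, 0], [2, 2, 0, 0], [0, 0, 2, 2], [0, 0, 2, 2]]
B³ = [[0, 0, 4, 4], [0, 0, 4, 4], [4, 4, 0, 0], [4, 4, 0, 0]]
B⁴ = [[8, 8, 0, 0], [8, 8, 0, 0], [0, 0, 8, 8], [0, 0, 8, 8]]

0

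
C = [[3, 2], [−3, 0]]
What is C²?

[[3, 6], [−9, −6]]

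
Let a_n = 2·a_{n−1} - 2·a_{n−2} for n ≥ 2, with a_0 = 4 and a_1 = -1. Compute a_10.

With companion matrix B = [[2, -2], [1, 0]], [a_n, a_{n−1}]ᵀ = B·[a_{n−1}, a_{n−2}]ᵀ, so [a_10, a_9]ᵀ = B⁹·[a_1, a_0]ᵀ.
B⁹ = [[32, -32], [16, 0]], giving [a_10, a_9]ᵀ = [[-160], [-16]].

-160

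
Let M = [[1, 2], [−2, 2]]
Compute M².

[[−3, 6], [−6, 0]]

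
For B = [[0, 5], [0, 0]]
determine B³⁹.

[[0, 0], [0, 0]]

B is strictly triangular, hence nilpotent: B² = 0, so B³⁹ = 0.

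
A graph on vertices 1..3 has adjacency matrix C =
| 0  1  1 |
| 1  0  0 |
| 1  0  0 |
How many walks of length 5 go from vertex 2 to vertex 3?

The number of length-5 walks from vertex 2 to vertex 3 is entry (2,3) of C⁵, where C is the adjacency matrix.
C² = [[2, 0, 0], [0, 1, 1], [0, 1, 1]]
C³ = [[0, 2, 2], [2, 0, 0], [2, 0, 0]]
C⁴ = [[4, 0, 0], [0, 2, 2], [0, 2, 2]]
C⁵ = [[0, 4, 4], [4, 0, 0], [4, 0, 0]]

0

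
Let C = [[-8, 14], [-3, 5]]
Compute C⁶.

[[442, -882], [189, -377]]

tr C = -3 and det C = 2, so the characteristic polynomial is λ² − (-3)λ + (2) with roots -1 and -2.
Eigenvectors give P = [[2, 7], [1, 3]] with P⁻¹ = [[-3, 7], [1, -2]], and C = P·diag(-1, -2)·P⁻¹.
Then C⁶ = P·diag(1, 64)·P⁻¹ = [[2, 448], [1, 192]] · [[-3, 7], [1, -2]] = [[442, -882], [189, -377]].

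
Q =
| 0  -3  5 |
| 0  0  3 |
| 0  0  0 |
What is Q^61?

[[0, 0, 0], [0, 0, 0], [0, 0, 0]]

Q is strictly triangular, hence nilpotent: Q^3 = 0, so Q^61 = 0.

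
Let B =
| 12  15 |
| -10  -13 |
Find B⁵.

[[582, 825], [-550, -793]]

tr B = -1 and det B = -6, so the characteristic polynomial is λ² − (-1)λ + (-6) with roots -3 and 2.
Eigenvectors give P = [[-1, 3], [1, -2]] with P⁻¹ = [[2, 3], [1, 1]], and B = P·diag(-3, 2)·P⁻¹.
Then B⁵ = P·diag(-243, 32)·P⁻¹ = [[243, 96], [-243, -64]] · [[2, 3], [1, 1]] = [[582, 825], [-550, -793]].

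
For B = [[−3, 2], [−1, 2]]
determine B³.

B² = [[7, −2], [1, 2]]
B³ = [[−19, 10], [−5, 6]]

[[−19, 10], [−5, 6]]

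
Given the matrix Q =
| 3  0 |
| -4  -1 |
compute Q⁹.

tr Q = 2 and det Q = -3, so the characteristic polynomial is λ² − (2)λ + (-3) with roots 3 and -1.
Eigenvectors give P = [[-1, 0], [1, 1]] with P⁻¹ = [[-1, 0], [1, 1]], and Q = P·diag(3, -1)·P⁻¹.
Then Q⁹ = P·diag(19683, -1)·P⁻¹ = [[-19683, 0], [19683, -1]] · [[-1, 0], [1, 1]] = [[19683, 0], [-19684, -1]].

[[19683, 0], [-19684, -1]]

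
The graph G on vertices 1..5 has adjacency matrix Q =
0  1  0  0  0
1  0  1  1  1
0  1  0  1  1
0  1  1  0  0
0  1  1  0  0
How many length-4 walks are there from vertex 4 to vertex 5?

11

The number of length-4 walks from vertex 4 to vertex 5 is entry (4,5) of Q^4, where Q is the adjacency matrix.
Q^2 = [[1, 0, 1, 1, 1], [0, 4, 2, 1, 1], [1, 2, 3, 1, 1], [1, 1, 1, 2, 2], [1, 1, 1, 2, 2]]
Q^3 = [[0, 4, 2, 1, 1], [4, 4, 6, 6, 6], [2, 6, 4, 5, 5], [1, 6, 5, 2, 2], [1, 6, 5, 2, 2]]
Q^4 = [[4, 4, 6, 6, 6], [4, 22, 16, 10, 10], [6, 16, 16, 10, 10], [6, 10, 10, 11, 11], [6, 10, 10, 11, 11]]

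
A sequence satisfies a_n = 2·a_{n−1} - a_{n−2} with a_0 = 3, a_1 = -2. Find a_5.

With companion matrix Q = [[2, -1], [1, 0]], [a_n, a_{n−1}]ᵀ = Q·[a_{n−1}, a_{n−2}]ᵀ, so [a_5, a_4]ᵀ = Q⁴·[a_1, a_0]ᵀ.
Q⁴ = [[5, -4], [4, -3]], giving [a_5, a_4]ᵀ = [[-22], [-17]].

-22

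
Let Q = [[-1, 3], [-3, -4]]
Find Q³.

Q² = [[-8, -15], [15, 7]]
Q³ = [[53, 36], [-36, 17]]

[[53, 36], [-36, 17]]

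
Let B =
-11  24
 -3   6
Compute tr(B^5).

-275

tr B = -5 and det B = 6, so the characteristic polynomial is λ² − (-5)λ + (6) with roots -2 and -3.
Eigenvectors give P = [[-8, 3], [-3, 1]] with P⁻¹ = [[1, -3], [3, -8]], and B = P·diag(-2, -3)·P⁻¹.
Then B^5 = P·diag(-32, -243)·P⁻¹ = [[256, -729], [96, -243]] · [[1, -3], [3, -8]] = [[-1931, 5064], [-633, 1656]].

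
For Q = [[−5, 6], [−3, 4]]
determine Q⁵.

tr Q = −1 and det Q = −2, so the characteristic polynomial is λ² − (−1)λ + (−2) with roots 1 and −2.
Eigenvectors give P = [[−1, 2], [−1, 1]] with P⁻¹ = [[1, −2], [1, −1]], and Q = P·diag(1, −2)·P⁻¹.
Then Q⁵ = P·diag(1, −32)·P⁻¹ = [[−1, −64], [−1, −32]] · [[1, −2], [1, −1]] = [[−65, 66], [−33, 34]].

[[−65, 66], [−33, 34]]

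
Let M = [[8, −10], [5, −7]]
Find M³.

[[62, −70], [35, −43]]

tr M = 1 and det M = −6, so the characteristic polynomial is λ² − (1)λ + (−6) with roots −2 and 3.
Eigenvectors give P = [[−1, 2], [−1, 1]] with P⁻¹ = [[1, −2], [1, −1]], and M = P·diag(−2, 3)·P⁻¹.
Then M³ = P·diag(−8, 27)·P⁻¹ = [[8, 54], [8, 27]] · [[1, −2], [1, −1]] = [[62, −70], [35, −43]].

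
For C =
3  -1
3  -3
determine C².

[[6, 0], [0, 6]]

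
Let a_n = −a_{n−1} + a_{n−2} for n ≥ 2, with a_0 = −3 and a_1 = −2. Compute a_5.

With companion matrix B = [[−1, 1], [1, 0]], [a_n, a_{n−1}]ᵀ = B·[a_{n−1}, a_{n−2}]ᵀ, so [a_5, a_4]ᵀ = B⁴·[a_1, a_0]ᵀ.
B⁴ = [[5, −3], [−3, 2]], giving [a_5, a_4]ᵀ = [[−1], [0]].

−1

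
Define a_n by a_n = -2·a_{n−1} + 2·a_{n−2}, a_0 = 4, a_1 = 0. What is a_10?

With companion matrix B = [[-2, 2], [1, 0]], [a_n, a_{n−1}]ᵀ = B·[a_{n−1}, a_{n−2}]ᵀ, so [a_10, a_9]ᵀ = B⁹·[a_1, a_0]ᵀ.
B⁹ = [[-6688, 4896], [2448, -1792]], giving [a_10, a_9]ᵀ = [[19584], [-7168]].

19584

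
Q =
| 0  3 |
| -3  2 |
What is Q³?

Q² = [[-9, 6], [-6, -5]]
Q³ = [[-18, -15], [15, -28]]

[[-18, -15], [15, -28]]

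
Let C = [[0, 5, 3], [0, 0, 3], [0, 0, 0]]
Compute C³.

C is strictly triangular, hence nilpotent: C³ = 0, so C³ = 0.

[[0, 0, 0], [0, 0, 0], [0, 0, 0]]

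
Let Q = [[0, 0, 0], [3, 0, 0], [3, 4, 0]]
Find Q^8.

Q is strictly triangular, hence nilpotent: Q^3 = 0, so Q^8 = 0.

[[0, 0, 0], [0, 0, 0], [0, 0, 0]]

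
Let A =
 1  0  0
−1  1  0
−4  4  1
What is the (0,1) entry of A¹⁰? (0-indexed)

0

A = I + N where N = [[0, 0, 0], [−1, 0, 0], [−4, 4, 0]] is strictly lower-triangular, so N³ = 0.
(I + N)¹⁰ = I + 10·N + 45·N² = [[1, 0, 0], [−10, 1, 0], [−220, 40, 1]].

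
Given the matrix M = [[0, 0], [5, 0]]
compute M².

M is strictly triangular, hence nilpotent: M² = 0, so M² = 0.

[[0, 0], [0, 0]]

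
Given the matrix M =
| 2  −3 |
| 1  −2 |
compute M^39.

[[2, −3], [1, −2]]

M² = I (check: tr M = 0 and det M = −1), so M^39 = M since 39 is odd.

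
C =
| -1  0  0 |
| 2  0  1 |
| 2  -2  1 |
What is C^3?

[[-1, 0, 0], [-2, -2, -1], [-2, 2, -3]]

C^2 = [[1, 0, 0], [0, -2, 1], [-4, -2, -1]]
C^3 = [[-1, 0, 0], [-2, -2, -1], [-2, 2, -3]]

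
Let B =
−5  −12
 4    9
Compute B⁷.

tr B = 4 and det B = 3, so the characteristic polynomial is λ² − (4)λ + (3) with roots 3 and 1.
Eigenvectors give P = [[−3, −2], [2, 1]] with P⁻¹ = [[1, 2], [−2, −3]], and B = P·diag(3, 1)·P⁻¹.
Then B⁷ = P·diag(2187, 1)·P⁻¹ = [[−6561, −2], [4374, 1]] · [[1, 2], [−2, −3]] = [[−6557, −13116], [4372, 8745]].

[[−6557, −13116], [4372, 8745]]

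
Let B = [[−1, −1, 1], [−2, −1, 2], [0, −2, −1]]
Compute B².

[[3, 0, −4], [4, −1, −6], [4, 4, −3]]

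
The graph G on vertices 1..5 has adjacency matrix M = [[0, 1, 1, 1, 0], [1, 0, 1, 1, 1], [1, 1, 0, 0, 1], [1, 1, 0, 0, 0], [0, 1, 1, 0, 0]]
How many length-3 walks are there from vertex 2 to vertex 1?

7

The number of length-3 walks from vertex 2 to vertex 1 is entry (2,1) of M³, where M is the adjacency matrix.
M² = [[3, 2, 1, 1, 2], [2, 4, 2, 1, 1], [1, 2, 3, 2, 1], [1, 1, 2, 2, 1], [2, 1, 1, 1, 2]]
M³ = [[4, 7, 7, 5, 3], [7, 6, 7, 6, 6], [7, 7, 4, 3, 5], [5, 6, 3, 2, 3], [3, 6, 5, 3, 2]]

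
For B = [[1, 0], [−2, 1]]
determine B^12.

B = I + N where N = [[0, 0], [−2, 0]] is strictly lower-triangular, so N^2 = 0.
(I + N)^12 = I + 12·N = [[1, 0], [−24, 1]].

[[1, 0], [−24, 1]]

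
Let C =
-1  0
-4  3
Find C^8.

[[1, 0], [-6560, 6561]]

tr C = 2 and det C = -3, so the characteristic polynomial is λ² − (2)λ + (-3) with roots -1 and 3.
Eigenvectors give P = [[1, 0], [1, 1]] with P⁻¹ = [[1, 0], [-1, 1]], and C = P·diag(-1, 3)·P⁻¹.
Then C^8 = P·diag(1, 6561)·P⁻¹ = [[1, 0], [1, 6561]] · [[1, 0], [-1, 1]] = [[1, 0], [-6560, 6561]].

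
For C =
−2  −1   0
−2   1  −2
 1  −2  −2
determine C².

[[6, 1, 2], [0, 7, 2], [0, 1, 8]]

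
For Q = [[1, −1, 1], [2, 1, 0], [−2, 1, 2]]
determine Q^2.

[[−3, −1, 3], [4, −1, 2], [−4, 5, 2]]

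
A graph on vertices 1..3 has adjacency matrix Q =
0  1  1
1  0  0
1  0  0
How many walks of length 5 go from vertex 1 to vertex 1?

The number of length-5 walks from vertex 1 to vertex 1 is entry (1,1) of Q⁵, where Q is the adjacency matrix.
Q² = [[2, 0, 0], [0, 1, 1], [0, 1, 1]]
Q³ = [[0, 2, 2], [2, 0, 0], [2, 0, 0]]
Q⁴ = [[4, 0, 0], [0, 2, 2], [0, 2, 2]]
Q⁵ = [[0, 4, 4], [4, 0, 0], [4, 0, 0]]

0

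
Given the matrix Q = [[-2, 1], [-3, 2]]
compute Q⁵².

Q² = I (check: tr Q = 0 and det Q = -1), so Q⁵² = I since 52 is even.

[[1, 0], [0, 1]]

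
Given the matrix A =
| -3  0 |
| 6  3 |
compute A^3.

[[-27, 0], [54, 27]]

tr A = 0 and det A = -9, so the characteristic polynomial is λ² − (0)λ + (-9) with roots -3 and 3.
Eigenvectors give P = [[-1, 0], [1, 1]] with P⁻¹ = [[-1, 0], [1, 1]], and A = P·diag(-3, 3)·P⁻¹.
Then A^3 = P·diag(-27, 27)·P⁻¹ = [[27, 0], [-27, 27]] · [[-1, 0], [1, 1]] = [[-27, 0], [54, 27]].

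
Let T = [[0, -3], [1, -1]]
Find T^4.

[[6, -15], [5, 1]]

T^2 = [[-3, 3], [-1, -2]]
T^3 = [[3, 6], [-2, 5]]
T^4 = [[6, -15], [5, 1]]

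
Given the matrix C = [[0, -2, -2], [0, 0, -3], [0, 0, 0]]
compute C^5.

C is strictly triangular, hence nilpotent: C^3 = 0, so C^5 = 0.

[[0, 0, 0], [0, 0, 0], [0, 0, 0]]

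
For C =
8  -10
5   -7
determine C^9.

tr C = 1 and det C = -6, so the characteristic polynomial is λ² − (1)λ + (-6) with roots -2 and 3.
Eigenvectors give P = [[-1, -2], [-1, -1]] with P⁻¹ = [[1, -2], [-1, 1]], and C = P·diag(-2, 3)·P⁻¹.
Then C^9 = P·diag(-512, 19683)·P⁻¹ = [[512, -39366], [512, -19683]] · [[1, -2], [-1, 1]] = [[39878, -40390], [20195, -20707]].

[[39878, -40390], [20195, -20707]]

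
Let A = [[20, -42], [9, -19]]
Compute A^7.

[[902, -1806], [387, -775]]

tr A = 1 and det A = -2, so the characteristic polynomial is λ² − (1)λ + (-2) with roots 2 and -1.
Eigenvectors give P = [[7, 2], [3, 1]] with P⁻¹ = [[1, -2], [-3, 7]], and A = P·diag(2, -1)·P⁻¹.
Then A^7 = P·diag(128, -1)·P⁻¹ = [[896, -2], [384, -1]] · [[1, -2], [-3, 7]] = [[902, -1806], [387, -775]].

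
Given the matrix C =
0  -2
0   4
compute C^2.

[[0, -8], [0, 16]]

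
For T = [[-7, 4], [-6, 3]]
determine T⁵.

[[-727, 484], [-726, 483]]

tr T = -4 and det T = 3, so the characteristic polynomial is λ² − (-4)λ + (3) with roots -1 and -3.
Eigenvectors give P = [[-2, 1], [-3, 1]] with P⁻¹ = [[1, -1], [3, -2]], and T = P·diag(-1, -3)·P⁻¹.
Then T⁵ = P·diag(-1, -243)·P⁻¹ = [[2, -243], [3, -243]] · [[1, -1], [3, -2]] = [[-727, 484], [-726, 483]].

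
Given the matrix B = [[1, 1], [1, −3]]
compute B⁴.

[[8, −24], [−24, 104]]

B² = [[2, −2], [−2, 10]]
B³ = [[0, 8], [8, −32]]
B⁴ = [[8, −24], [−24, 104]]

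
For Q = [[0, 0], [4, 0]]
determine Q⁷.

Q is strictly triangular, hence nilpotent: Q² = 0, so Q⁷ = 0.

[[0, 0], [0, 0]]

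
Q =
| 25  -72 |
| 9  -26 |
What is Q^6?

tr Q = -1 and det Q = -2, so the characteristic polynomial is λ² − (-1)λ + (-2) with roots -2 and 1.
Eigenvectors give P = [[-8, 3], [-3, 1]] with P⁻¹ = [[1, -3], [3, -8]], and Q = P·diag(-2, 1)·P⁻¹.
Then Q^6 = P·diag(64, 1)·P⁻¹ = [[-512, 3], [-192, 1]] · [[1, -3], [3, -8]] = [[-503, 1512], [-189, 568]].

[[-503, 1512], [-189, 568]]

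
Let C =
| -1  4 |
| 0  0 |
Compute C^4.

C^2 = [[1, -4], [0, 0]]
C^3 = [[-1, 4], [0, 0]]
C^4 = [[1, -4], [0, 0]]

[[1, -4], [0, 0]]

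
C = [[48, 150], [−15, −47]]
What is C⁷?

[[23022, 69450], [−6945, −20963]]

tr C = 1 and det C = −6, so the characteristic polynomial is λ² − (1)λ + (−6) with roots −2 and 3.
Eigenvectors give P = [[3, 10], [−1, −3]] with P⁻¹ = [[−3, −10], [1, 3]], and C = P·diag(−2, 3)·P⁻¹.
Then C⁷ = P·diag(−128, 2187)·P⁻¹ = [[−384, 21870], [128, −6561]] · [[−3, −10], [1, 3]] = [[23022, 69450], [−6945, −20963]].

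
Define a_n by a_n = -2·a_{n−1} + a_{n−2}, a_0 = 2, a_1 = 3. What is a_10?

With companion matrix A = [[-2, 1], [1, 0]], [a_n, a_{n−1}]ᵀ = A·[a_{n−1}, a_{n−2}]ᵀ, so [a_10, a_9]ᵀ = A^9·[a_1, a_0]ᵀ.
A^9 = [[-2378, 985], [985, -408]], giving [a_10, a_9]ᵀ = [[-5164], [2139]].

-5164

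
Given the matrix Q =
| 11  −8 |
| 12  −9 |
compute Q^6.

tr Q = 2 and det Q = −3, so the characteristic polynomial is λ² − (2)λ + (−3) with roots −1 and 3.
Eigenvectors give P = [[−2, −1], [−3, −1]] with P⁻¹ = [[1, −1], [−3, 2]], and Q = P·diag(−1, 3)·P⁻¹.
Then Q^6 = P·diag(1, 729)·P⁻¹ = [[−2, −729], [−3, −729]] · [[1, −1], [−3, 2]] = [[2185, −1456], [2184, −1455]].

[[2185, −1456], [2184, −1455]]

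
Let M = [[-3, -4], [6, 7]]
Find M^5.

[[-483, -484], [726, 727]]

tr M = 4 and det M = 3, so the characteristic polynomial is λ² − (4)λ + (3) with roots 3 and 1.
Eigenvectors give P = [[-2, -1], [3, 1]] with P⁻¹ = [[1, 1], [-3, -2]], and M = P·diag(3, 1)·P⁻¹.
Then M^5 = P·diag(243, 1)·P⁻¹ = [[-486, -1], [729, 1]] · [[1, 1], [-3, -2]] = [[-483, -484], [726, 727]].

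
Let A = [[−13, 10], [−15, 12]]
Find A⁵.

tr A = −1 and det A = −6, so the characteristic polynomial is λ² − (−1)λ + (−6) with roots −3 and 2.
Eigenvectors give P = [[1, −2], [1, −3]] with P⁻¹ = [[3, −2], [1, −1]], and A = P·diag(−3, 2)·P⁻¹.
Then A⁵ = P·diag(−243, 32)·P⁻¹ = [[−243, −64], [−243, −96]] · [[3, −2], [1, −1]] = [[−793, 550], [−825, 582]].

[[−793, 550], [−825, 582]]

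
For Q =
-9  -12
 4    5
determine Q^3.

tr Q = -4 and det Q = 3, so the characteristic polynomial is λ² − (-4)λ + (3) with roots -1 and -3.
Eigenvectors give P = [[-3, -2], [2, 1]] with P⁻¹ = [[1, 2], [-2, -3]], and Q = P·diag(-1, -3)·P⁻¹.
Then Q^3 = P·diag(-1, -27)·P⁻¹ = [[3, 54], [-2, -27]] · [[1, 2], [-2, -3]] = [[-105, -156], [52, 77]].

[[-105, -156], [52, 77]]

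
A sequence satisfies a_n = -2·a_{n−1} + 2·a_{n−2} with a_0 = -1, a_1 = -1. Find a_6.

With companion matrix Q = [[-2, 2], [1, 0]], [a_n, a_{n−1}]ᵀ = Q·[a_{n−1}, a_{n−2}]ᵀ, so [a_6, a_5]ᵀ = Q⁵·[a_1, a_0]ᵀ.
Q⁵ = [[-120, 88], [44, -32]], giving [a_6, a_5]ᵀ = [[32], [-12]].

32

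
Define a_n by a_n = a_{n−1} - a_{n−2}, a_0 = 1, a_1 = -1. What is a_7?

-1

With companion matrix Q = [[1, -1], [1, 0]], [a_n, a_{n−1}]ᵀ = Q·[a_{n−1}, a_{n−2}]ᵀ, so [a_7, a_6]ᵀ = Q^6·[a_1, a_0]ᵀ.
Q^6 = [[1, 0], [0, 1]], giving [a_7, a_6]ᵀ = [[-1], [1]].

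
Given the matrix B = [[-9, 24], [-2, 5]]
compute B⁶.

tr B = -4 and det B = 3, so the characteristic polynomial is λ² − (-4)λ + (3) with roots -1 and -3.
Eigenvectors give P = [[3, 4], [1, 1]] with P⁻¹ = [[-1, 4], [1, -3]], and B = P·diag(-1, -3)·P⁻¹.
Then B⁶ = P·diag(1, 729)·P⁻¹ = [[3, 2916], [1, 729]] · [[-1, 4], [1, -3]] = [[2913, -8736], [728, -2183]].

[[2913, -8736], [728, -2183]]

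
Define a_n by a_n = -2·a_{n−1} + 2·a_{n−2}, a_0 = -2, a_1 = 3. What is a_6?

With companion matrix T = [[-2, 2], [1, 0]], [a_n, a_{n−1}]ᵀ = T·[a_{n−1}, a_{n−2}]ᵀ, so [a_6, a_5]ᵀ = T^5·[a_1, a_0]ᵀ.
T^5 = [[-120, 88], [44, -32]], giving [a_6, a_5]ᵀ = [[-536], [196]].

-536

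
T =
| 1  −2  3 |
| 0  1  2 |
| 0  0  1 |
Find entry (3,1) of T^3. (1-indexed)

0

T = I + N where N = [[0, −2, 3], [0, 0, 2], [0, 0, 0]] is strictly upper-triangular, so N^3 = 0.
(I + N)^3 = I + 3·N + 3·N^2 = [[1, −6, −3], [0, 1, 6], [0, 0, 1]].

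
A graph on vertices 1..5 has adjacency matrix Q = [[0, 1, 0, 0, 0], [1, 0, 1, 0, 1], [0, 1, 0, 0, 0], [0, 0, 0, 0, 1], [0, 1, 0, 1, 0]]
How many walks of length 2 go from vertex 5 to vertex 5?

2

The number of length-2 walks from vertex 5 to vertex 5 is entry (5,5) of Q², where Q is the adjacency matrix.
Q² = [[1, 0, 1, 0, 1], [0, 3, 0, 1, 0], [1, 0, 1, 0, 1], [0, 1, 0, 1, 0], [1, 0, 1, 0, 2]]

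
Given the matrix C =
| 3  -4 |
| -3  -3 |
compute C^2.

[[21, 0], [0, 21]]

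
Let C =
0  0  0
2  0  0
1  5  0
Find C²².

C is strictly triangular, hence nilpotent: C³ = 0, so C²² = 0.

[[0, 0, 0], [0, 0, 0], [0, 0, 0]]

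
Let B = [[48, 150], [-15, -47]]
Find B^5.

tr B = 1 and det B = -6, so the characteristic polynomial is λ² − (1)λ + (-6) with roots -2 and 3.
Eigenvectors give P = [[-3, 10], [1, -3]] with P⁻¹ = [[3, 10], [1, 3]], and B = P·diag(-2, 3)·P⁻¹.
Then B^5 = P·diag(-32, 243)·P⁻¹ = [[96, 2430], [-32, -729]] · [[3, 10], [1, 3]] = [[2718, 8250], [-825, -2507]].

[[2718, 8250], [-825, -2507]]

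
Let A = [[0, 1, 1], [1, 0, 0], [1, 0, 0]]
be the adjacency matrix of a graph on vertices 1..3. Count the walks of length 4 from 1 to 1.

4

The number of length-4 walks from vertex 1 to vertex 1 is entry (1,1) of A⁴, where A is the adjacency matrix.
A² = [[2, 0, 0], [0, 1, 1], [0, 1, 1]]
A³ = [[0, 2, 2], [2, 0, 0], [2, 0, 0]]
A⁴ = [[4, 0, 0], [0, 2, 2], [0, 2, 2]]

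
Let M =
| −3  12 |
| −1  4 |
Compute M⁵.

[[−3, 12], [−1, 4]]

M² = M (a projection; rank 1, trace 1), so M⁵ = M.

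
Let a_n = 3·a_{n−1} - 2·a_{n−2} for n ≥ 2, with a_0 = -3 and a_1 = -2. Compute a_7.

With companion matrix A = [[3, -2], [1, 0]], [a_n, a_{n−1}]ᵀ = A·[a_{n−1}, a_{n−2}]ᵀ, so [a_7, a_6]ᵀ = A^6·[a_1, a_0]ᵀ.
A^6 = [[127, -126], [63, -62]], giving [a_7, a_6]ᵀ = [[124], [60]].

124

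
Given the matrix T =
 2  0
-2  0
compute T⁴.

[[16, 0], [-16, 0]]

T² = [[4, 0], [-4, 0]]
T³ = [[8, 0], [-8, 0]]
T⁴ = [[16, 0], [-16, 0]]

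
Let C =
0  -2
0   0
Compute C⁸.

[[0, 0], [0, 0]]

C is strictly triangular, hence nilpotent: C² = 0, so C⁸ = 0.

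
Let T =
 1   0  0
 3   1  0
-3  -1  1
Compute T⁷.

T = I + N where N = [[0, 0, 0], [3, 0, 0], [-3, -1, 0]] is strictly lower-triangular, so N³ = 0.
(I + N)⁷ = I + 7·N + 21·N² = [[1, 0, 0], [21, 1, 0], [-84, -7, 1]].

[[1, 0, 0], [21, 1, 0], [-84, -7, 1]]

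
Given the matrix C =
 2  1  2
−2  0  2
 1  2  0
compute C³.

[[2, 16, 20], [−12, −10, 0], [0, 10, −2]]

C² = [[4, 6, 6], [−2, 2, −4], [−2, 1, 6]]
C³ = [[2, 16, 20], [−12, −10, 0], [0, 10, −2]]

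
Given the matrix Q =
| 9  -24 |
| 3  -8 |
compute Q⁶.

[[9, -24], [3, -8]]

Q² = Q (a projection; rank 1, trace 1), so Q⁶ = Q.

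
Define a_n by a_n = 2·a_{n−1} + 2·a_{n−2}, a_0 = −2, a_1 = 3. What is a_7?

With companion matrix Q = [[2, 2], [1, 0]], [a_n, a_{n−1}]ᵀ = Q·[a_{n−1}, a_{n−2}]ᵀ, so [a_7, a_6]ᵀ = Q^6·[a_1, a_0]ᵀ.
Q^6 = [[328, 240], [120, 88]], giving [a_7, a_6]ᵀ = [[504], [184]].

504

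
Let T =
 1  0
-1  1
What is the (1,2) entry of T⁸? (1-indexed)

T = I + N where N = [[0, 0], [-1, 0]] is strictly lower-triangular, so N² = 0.
(I + N)⁸ = I + 8·N = [[1, 0], [-8, 1]].

0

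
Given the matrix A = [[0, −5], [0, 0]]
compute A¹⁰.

[[0, 0], [0, 0]]

A is strictly triangular, hence nilpotent: A² = 0, so A¹⁰ = 0.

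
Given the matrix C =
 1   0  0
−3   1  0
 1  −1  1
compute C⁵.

[[1, 0, 0], [−15, 1, 0], [35, −5, 1]]

C = I + N where N = [[0, 0, 0], [−3, 0, 0], [1, −1, 0]] is strictly lower-triangular, so N³ = 0.
(I + N)⁵ = I + 5·N + 10·N² = [[1, 0, 0], [−15, 1, 0], [35, −5, 1]].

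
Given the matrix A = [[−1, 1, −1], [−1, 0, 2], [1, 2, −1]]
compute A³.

[[8, 7, −9], [−7, 1, 4], [9, 4, −2]]

A² = [[−1, −3, 4], [3, 3, −1], [−4, −1, 4]]
A³ = [[8, 7, −9], [−7, 1, 4], [9, 4, −2]]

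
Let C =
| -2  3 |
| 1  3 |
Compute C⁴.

[[52, 57], [19, 147]]

C² = [[7, 3], [1, 12]]
C³ = [[-11, 30], [10, 39]]
C⁴ = [[52, 57], [19, 147]]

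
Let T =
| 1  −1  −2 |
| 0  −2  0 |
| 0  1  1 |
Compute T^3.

T^2 = [[1, −1, −4], [0, 4, 0], [0, −1, 1]]
T^3 = [[1, −3, −6], [0, −8, 0], [0, 3, 1]]

[[1, −3, −6], [0, −8, 0], [0, 3, 1]]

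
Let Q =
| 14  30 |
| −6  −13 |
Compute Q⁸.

[[1276, 2550], [−510, −1019]]

tr Q = 1 and det Q = −2, so the characteristic polynomial is λ² − (1)λ + (−2) with roots 2 and −1.
Eigenvectors give P = [[5, −2], [−2, 1]] with P⁻¹ = [[1, 2], [2, 5]], and Q = P·diag(2, −1)·P⁻¹.
Then Q⁸ = P·diag(256, 1)·P⁻¹ = [[1280, −2], [−512, 1]] · [[1, 2], [2, 5]] = [[1276, 2550], [−510, −1019]].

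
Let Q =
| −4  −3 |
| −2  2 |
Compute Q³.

Q² = [[22, 6], [4, 10]]
Q³ = [[−100, −54], [−36, 8]]

[[−100, −54], [−36, 8]]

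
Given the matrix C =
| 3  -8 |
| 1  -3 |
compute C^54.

C² = I (check: tr C = 0 and det C = -1), so C^54 = I since 54 is even.

[[1, 0], [0, 1]]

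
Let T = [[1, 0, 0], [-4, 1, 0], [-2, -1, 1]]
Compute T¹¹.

[[1, 0, 0], [-44, 1, 0], [198, -11, 1]]

T = I + N where N = [[0, 0, 0], [-4, 0, 0], [-2, -1, 0]] is strictly lower-triangular, so N³ = 0.
(I + N)¹¹ = I + 11·N + 55·N² = [[1, 0, 0], [-44, 1, 0], [198, -11, 1]].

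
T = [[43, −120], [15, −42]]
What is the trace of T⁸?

tr T = 1 and det T = −6, so the characteristic polynomial is λ² − (1)λ + (−6) with roots 3 and −2.
Eigenvectors give P = [[3, −8], [1, −3]] with P⁻¹ = [[3, −8], [1, −3]], and T = P·diag(3, −2)·P⁻¹.
Then T⁸ = P·diag(6561, 256)·P⁻¹ = [[19683, −2048], [6561, −768]] · [[3, −8], [1, −3]] = [[57001, −151320], [18915, −50184]].

6817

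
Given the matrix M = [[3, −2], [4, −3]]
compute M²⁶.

[[1, 0], [0, 1]]

M² = I (check: tr M = 0 and det M = −1), so M²⁶ = I since 26 is even.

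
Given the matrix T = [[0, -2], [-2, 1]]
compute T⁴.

[[20, -18], [-18, 29]]

T² = [[4, -2], [-2, 5]]
T³ = [[4, -10], [-10, 9]]
T⁴ = [[20, -18], [-18, 29]]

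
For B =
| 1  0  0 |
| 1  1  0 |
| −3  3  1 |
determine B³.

[[1, 0, 0], [3, 1, 0], [0, 9, 1]]

B = I + N where N = [[0, 0, 0], [1, 0, 0], [−3, 3, 0]] is strictly lower-triangular, so N³ = 0.
(I + N)³ = I + 3·N + 3·N² = [[1, 0, 0], [3, 1, 0], [0, 9, 1]].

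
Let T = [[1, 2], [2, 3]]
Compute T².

[[5, 8], [8, 13]]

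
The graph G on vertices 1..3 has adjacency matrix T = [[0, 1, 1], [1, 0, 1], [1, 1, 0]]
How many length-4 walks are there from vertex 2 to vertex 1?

5

The number of length-4 walks from vertex 2 to vertex 1 is entry (2,1) of T⁴, where T is the adjacency matrix.
T² = [[2, 1, 1], [1, 2, 1], [1, 1, 2]]
T³ = [[2, 3, 3], [3, 2, 3], [3, 3, 2]]
T⁴ = [[6, 5, 5], [5, 6, 5], [5, 5, 6]]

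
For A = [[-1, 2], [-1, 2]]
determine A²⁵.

A² = A (a projection; rank 1, trace 1), so A²⁵ = A.

[[-1, 2], [-1, 2]]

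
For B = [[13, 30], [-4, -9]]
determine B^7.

[[13117, 32790], [-4372, -10929]]

tr B = 4 and det B = 3, so the characteristic polynomial is λ² − (4)λ + (3) with roots 1 and 3.
Eigenvectors give P = [[-5, -3], [2, 1]] with P⁻¹ = [[1, 3], [-2, -5]], and B = P·diag(1, 3)·P⁻¹.
Then B^7 = P·diag(1, 2187)·P⁻¹ = [[-5, -6561], [2, 2187]] · [[1, 3], [-2, -5]] = [[13117, 32790], [-4372, -10929]].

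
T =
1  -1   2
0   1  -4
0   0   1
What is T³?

[[1, -3, 18], [0, 1, -12], [0, 0, 1]]

T = I + N where N = [[0, -1, 2], [0, 0, -4], [0, 0, 0]] is strictly upper-triangular, so N³ = 0.
(I + N)³ = I + 3·N + 3·N² = [[1, -3, 18], [0, 1, -12], [0, 0, 1]].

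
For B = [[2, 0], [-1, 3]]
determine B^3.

tr B = 5 and det B = 6, so the characteristic polynomial is λ² − (5)λ + (6) with roots 3 and 2.
Eigenvectors give P = [[0, 1], [1, 1]] with P⁻¹ = [[-1, 1], [1, 0]], and B = P·diag(3, 2)·P⁻¹.
Then B^3 = P·diag(27, 8)·P⁻¹ = [[0, 8], [27, 8]] · [[-1, 1], [1, 0]] = [[8, 0], [-19, 27]].

[[8, 0], [-19, 27]]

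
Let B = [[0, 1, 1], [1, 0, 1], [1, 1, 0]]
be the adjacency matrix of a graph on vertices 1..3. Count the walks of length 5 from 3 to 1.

The number of length-5 walks from vertex 3 to vertex 1 is entry (3,1) of B^5, where B is the adjacency matrix.
B^2 = [[2, 1, 1], [1, 2, 1], [1, 1, 2]]
B^3 = [[2, 3, 3], [3, 2, 3], [3, 3, 2]]
B^4 = [[6, 5, 5], [5, 6, 5], [5, 5, 6]]
B^5 = [[10, 11, 11], [11, 10, 11], [11, 11, 10]]

11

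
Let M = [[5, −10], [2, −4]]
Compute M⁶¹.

M² = M (a projection; rank 1, trace 1), so M⁶¹ = M.

[[5, −10], [2, −4]]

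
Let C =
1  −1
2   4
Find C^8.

tr C = 5 and det C = 6, so the characteristic polynomial is λ² − (5)λ + (6) with roots 2 and 3.
Eigenvectors give P = [[−1, −1], [1, 2]] with P⁻¹ = [[−2, −1], [1, 1]], and C = P·diag(2, 3)·P⁻¹.
Then C^8 = P·diag(256, 6561)·P⁻¹ = [[−256, −6561], [256, 13122]] · [[−2, −1], [1, 1]] = [[−6049, −6305], [12610, 12866]].

[[−6049, −6305], [12610, 12866]]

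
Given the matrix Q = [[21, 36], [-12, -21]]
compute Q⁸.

[[6561, 0], [0, 6561]]

tr Q = 0 and det Q = -9, so the characteristic polynomial is λ² − (0)λ + (-9) with roots -3 and 3.
Eigenvectors give P = [[-3, -2], [2, 1]] with P⁻¹ = [[1, 2], [-2, -3]], and Q = P·diag(-3, 3)·P⁻¹.
Then Q⁸ = P·diag(6561, 6561)·P⁻¹ = [[-19683, -13122], [13122, 6561]] · [[1, 2], [-2, -3]] = [[6561, 0], [0, 6561]].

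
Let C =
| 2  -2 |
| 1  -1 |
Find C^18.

C² = C (a projection; rank 1, trace 1), so C^18 = C.

[[2, -2], [1, -1]]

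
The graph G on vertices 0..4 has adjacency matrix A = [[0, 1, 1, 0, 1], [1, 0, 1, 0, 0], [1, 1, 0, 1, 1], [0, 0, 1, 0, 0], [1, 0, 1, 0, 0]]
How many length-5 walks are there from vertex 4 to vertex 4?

The number of length-5 walks from vertex 4 to vertex 4 is entry (4,4) of A⁵, where A is the adjacency matrix.
A² = [[3, 1, 2, 1, 1], [1, 2, 1, 1, 2], [2, 1, 4, 0, 1], [1, 1, 0, 1, 1], [1, 2, 1, 1, 2]]
A³ = [[4, 5, 6, 2, 5], [5, 2, 6, 1, 2], [6, 6, 4, 4, 6], [2, 1, 4, 0, 1], [5, 2, 6, 1, 2]]
A⁴ = [[16, 10, 16, 6, 10], [10, 11, 10, 6, 11], [16, 10, 22, 4, 10], [6, 6, 4, 4, 6], [10, 11, 10, 6, 11]]
A⁵ = [[36, 32, 42, 16, 32], [32, 20, 38, 10, 20], [42, 38, 40, 22, 38], [16, 10, 22, 4, 10], [32, 20, 38, 10, 20]]

20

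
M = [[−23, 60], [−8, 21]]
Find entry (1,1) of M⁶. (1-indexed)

4369

tr M = −2 and det M = −3, so the characteristic polynomial is λ² − (−2)λ + (−3) with roots 1 and −3.
Eigenvectors give P = [[−5, 3], [−2, 1]] with P⁻¹ = [[1, −3], [2, −5]], and M = P·diag(1, −3)·P⁻¹.
Then M⁶ = P·diag(1, 729)·P⁻¹ = [[−5, 2187], [−2, 729]] · [[1, −3], [2, −5]] = [[4369, −10920], [1456, −3639]].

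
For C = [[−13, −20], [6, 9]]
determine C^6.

tr C = −4 and det C = 3, so the characteristic polynomial is λ² − (−4)λ + (3) with roots −3 and −1.
Eigenvectors give P = [[−2, −5], [1, 3]] with P⁻¹ = [[−3, −5], [1, 2]], and C = P·diag(−3, −1)·P⁻¹.
Then C^6 = P·diag(729, 1)·P⁻¹ = [[−1458, −5], [729, 3]] · [[−3, −5], [1, 2]] = [[4369, 7280], [−2184, −3639]].

[[4369, 7280], [−2184, −3639]]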